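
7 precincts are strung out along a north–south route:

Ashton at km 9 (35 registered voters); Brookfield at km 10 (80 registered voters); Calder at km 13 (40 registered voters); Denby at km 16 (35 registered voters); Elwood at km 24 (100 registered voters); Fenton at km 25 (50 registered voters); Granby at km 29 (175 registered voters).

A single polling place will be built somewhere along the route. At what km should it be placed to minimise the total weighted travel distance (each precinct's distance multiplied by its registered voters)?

x = 24

For a sum of weighted absolute distances on a line, the optimum is the weighted median (not the mean). Total weight W = 515; half-weight = 257.5.
Sort by position and accumulate weight:
  km 9 (Ashton, w=35) → cum 35
  km 10 (Brookfield, w=80) → cum 115
  km 13 (Calder, w=40) → cum 155
  km 16 (Denby, w=35) → cum 190
  km 24 (Elwood, w=100) → cum 290  ≥ 257.5 → median here
  km 25 (Fenton, w=50) → cum 340
  km 29 (Granby, w=175) → cum 515
Optimal location: km 24.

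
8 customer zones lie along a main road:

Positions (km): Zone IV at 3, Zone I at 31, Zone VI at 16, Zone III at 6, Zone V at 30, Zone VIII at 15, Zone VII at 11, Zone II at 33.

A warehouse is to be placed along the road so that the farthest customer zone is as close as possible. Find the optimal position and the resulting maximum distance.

location 18, max distance 15

The 1-center on a line is the midpoint of the two extreme points: leftmost at 3, rightmost at 33.
Optimal location = (3 + 33)/2 = 18; maximum distance = (33 − 3)/2 = 15.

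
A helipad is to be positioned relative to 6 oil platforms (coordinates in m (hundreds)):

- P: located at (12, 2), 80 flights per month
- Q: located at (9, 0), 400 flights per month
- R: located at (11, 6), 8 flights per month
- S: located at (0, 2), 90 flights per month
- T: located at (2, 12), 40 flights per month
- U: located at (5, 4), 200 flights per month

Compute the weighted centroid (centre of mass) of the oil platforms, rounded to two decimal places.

The minimiser of Σwᵢ‖p−pᵢ‖² is the weighted centroid p* = (Σwᵢpᵢ)/(Σwᵢ).
Σwᵢ = 818.
Σwᵢxᵢ = 80·12 + 400·9 + 8·11 + 90·0 + 40·2 + 200·5 = 5728.
Σwᵢyᵢ = 80·2 + 400·0 + 8·6 + 90·2 + 40·12 + 200·4 = 1668.
x* = 5728/818 = 7.00, y* = 1668/818 = 2.04.

(7.00, 2.04)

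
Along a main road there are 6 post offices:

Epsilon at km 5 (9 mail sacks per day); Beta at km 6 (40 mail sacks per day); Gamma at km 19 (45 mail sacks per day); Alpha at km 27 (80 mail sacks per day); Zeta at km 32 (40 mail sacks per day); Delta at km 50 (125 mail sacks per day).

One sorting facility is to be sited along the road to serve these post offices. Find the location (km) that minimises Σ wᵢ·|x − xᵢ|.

For a sum of weighted absolute distances on a line, the optimum is the weighted median (not the mean). Total weight W = 339; half-weight = 169.5.
Sort by position and accumulate weight:
  km 5 (Epsilon, w=9) → cum 9
  km 6 (Beta, w=40) → cum 49
  km 19 (Gamma, w=45) → cum 94
  km 27 (Alpha, w=80) → cum 174  ≥ 169.5 → median here
  km 32 (Zeta, w=40) → cum 214
  km 50 (Delta, w=125) → cum 339
Optimal location: km 27.

x = 27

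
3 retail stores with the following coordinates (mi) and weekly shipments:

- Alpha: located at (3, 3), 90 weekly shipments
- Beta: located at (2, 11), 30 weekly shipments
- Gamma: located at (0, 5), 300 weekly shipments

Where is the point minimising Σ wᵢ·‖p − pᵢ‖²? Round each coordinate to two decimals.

The minimiser of Σwᵢ‖p−pᵢ‖² is the weighted centroid p* = (Σwᵢpᵢ)/(Σwᵢ).
Σwᵢ = 420.
Σwᵢxᵢ = 90·3 + 30·2 + 300·0 = 330.
Σwᵢyᵢ = 90·3 + 30·11 + 300·5 = 2100.
x* = 330/420 = 0.79, y* = 2100/420 = 5.00.

(0.79, 5.00)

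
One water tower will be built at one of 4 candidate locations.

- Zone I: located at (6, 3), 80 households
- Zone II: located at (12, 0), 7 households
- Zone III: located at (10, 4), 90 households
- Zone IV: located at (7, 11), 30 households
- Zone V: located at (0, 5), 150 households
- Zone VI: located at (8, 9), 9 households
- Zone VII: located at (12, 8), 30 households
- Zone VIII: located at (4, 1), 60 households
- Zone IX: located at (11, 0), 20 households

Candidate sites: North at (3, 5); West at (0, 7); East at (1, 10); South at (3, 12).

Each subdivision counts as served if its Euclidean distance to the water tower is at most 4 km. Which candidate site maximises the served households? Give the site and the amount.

Coverage radius r = 4 km; a point is covered iff (Δx)²+(Δy)² ≤ 4² = 16.
  North (3, 5): covers {Zone I, Zone V} → 230
  West (0, 7): covers {Zone V} → 150
  East (1, 10): covers {none} → 0
  South (3, 12): covers {none} → 0
Maximum coverage at North: 230 households.

North, covering 230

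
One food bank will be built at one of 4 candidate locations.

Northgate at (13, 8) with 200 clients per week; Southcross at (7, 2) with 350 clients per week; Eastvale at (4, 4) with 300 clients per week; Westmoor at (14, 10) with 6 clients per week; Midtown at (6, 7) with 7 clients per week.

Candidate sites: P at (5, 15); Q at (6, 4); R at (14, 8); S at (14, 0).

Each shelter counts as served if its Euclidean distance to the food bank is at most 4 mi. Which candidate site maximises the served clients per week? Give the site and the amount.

Q, covering 657

Coverage radius r = 4 mi; a point is covered iff (Δx)²+(Δy)² ≤ 4² = 16.
  P (5, 15): covers {none} → 0
  Q (6, 4): covers {Southcross, Eastvale, Midtown} → 657
  R (14, 8): covers {Northgate, Westmoor} → 206
  S (14, 0): covers {none} → 0
Maximum coverage at Q: 657 clients per week.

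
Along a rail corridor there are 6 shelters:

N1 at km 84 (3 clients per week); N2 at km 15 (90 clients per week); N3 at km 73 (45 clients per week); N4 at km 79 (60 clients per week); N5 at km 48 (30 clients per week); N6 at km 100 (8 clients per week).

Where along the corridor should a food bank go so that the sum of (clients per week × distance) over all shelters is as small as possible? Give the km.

x = 48

For a sum of weighted absolute distances on a line, the optimum is the weighted median (not the mean). Total weight W = 236; half-weight = 118.
Sort by position and accumulate weight:
  km 15 (N2, w=90) → cum 90
  km 48 (N5, w=30) → cum 120  ≥ 118 → median here
  km 73 (N3, w=45) → cum 165
  km 79 (N4, w=60) → cum 225
  km 84 (N1, w=3) → cum 228
  km 100 (N6, w=8) → cum 236
Optimal location: km 48.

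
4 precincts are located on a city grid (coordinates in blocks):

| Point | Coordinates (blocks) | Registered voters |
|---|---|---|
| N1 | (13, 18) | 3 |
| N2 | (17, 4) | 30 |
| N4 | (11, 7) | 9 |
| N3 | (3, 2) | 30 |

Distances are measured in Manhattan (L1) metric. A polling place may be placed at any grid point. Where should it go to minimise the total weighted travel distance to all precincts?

Manhattan distance separates: Σwᵢ(|x−xᵢ|+|y−yᵢ|) = Σwᵢ|x−xᵢ| + Σwᵢ|y−yᵢ|, so x and y are optimised independently as 1-D weighted medians.
Total weight W = 72; half = 36.
x-coordinate, sorted with cumulative weight:
  x=3 (N3, w=30) cum 30
  x=11 (N4, w=9) cum 39  ← median
  x=13 (N1, w=3) cum 42
  x=17 (N2, w=30) cum 72
⇒ x* = 11
y-coordinate, sorted with cumulative weight:
  y=2 (N3, w=30) cum 30
  y=4 (N2, w=30) cum 60  ← median
  y=7 (N4, w=9) cum 69
  y=18 (N1, w=3) cum 72
⇒ y* = 4

(11, 4)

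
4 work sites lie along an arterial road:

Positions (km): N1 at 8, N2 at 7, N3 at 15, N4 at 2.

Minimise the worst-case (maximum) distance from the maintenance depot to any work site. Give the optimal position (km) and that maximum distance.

The 1-center on a line is the midpoint of the two extreme points: leftmost at 2, rightmost at 15.
Optimal location = (2 + 15)/2 = 8.5; maximum distance = (15 − 2)/2 = 6.5.

location 8.5, max distance 6.5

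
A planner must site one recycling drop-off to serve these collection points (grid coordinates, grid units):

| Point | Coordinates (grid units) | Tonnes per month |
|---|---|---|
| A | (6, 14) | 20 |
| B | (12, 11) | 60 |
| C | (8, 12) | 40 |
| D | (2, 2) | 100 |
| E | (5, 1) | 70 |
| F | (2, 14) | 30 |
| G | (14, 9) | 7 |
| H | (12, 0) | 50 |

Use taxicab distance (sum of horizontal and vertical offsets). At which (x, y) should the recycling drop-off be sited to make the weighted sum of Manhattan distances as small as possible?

(5, 2)

Manhattan distance separates: Σwᵢ(|x−xᵢ|+|y−yᵢ|) = Σwᵢ|x−xᵢ| + Σwᵢ|y−yᵢ|, so x and y are optimised independently as 1-D weighted medians.
Total weight W = 377; half = 188.5.
x-coordinate, sorted with cumulative weight:
  x=2 (D, w=100) cum 100
  x=2 (F, w=30) cum 130
  x=5 (E, w=70) cum 200  ← median
  x=6 (A, w=20) cum 220
  x=8 (C, w=40) cum 260
  x=12 (B, w=60) cum 320
  x=12 (H, w=50) cum 370
  x=14 (G, w=7) cum 377
⇒ x* = 5
y-coordinate, sorted with cumulative weight:
  y=0 (H, w=50) cum 50
  y=1 (E, w=70) cum 120
  y=2 (D, w=100) cum 220  ← median
  y=9 (G, w=7) cum 227
  y=11 (B, w=60) cum 287
  y=12 (C, w=40) cum 327
  y=14 (A, w=20) cum 347
  y=14 (F, w=30) cum 377
⇒ y* = 2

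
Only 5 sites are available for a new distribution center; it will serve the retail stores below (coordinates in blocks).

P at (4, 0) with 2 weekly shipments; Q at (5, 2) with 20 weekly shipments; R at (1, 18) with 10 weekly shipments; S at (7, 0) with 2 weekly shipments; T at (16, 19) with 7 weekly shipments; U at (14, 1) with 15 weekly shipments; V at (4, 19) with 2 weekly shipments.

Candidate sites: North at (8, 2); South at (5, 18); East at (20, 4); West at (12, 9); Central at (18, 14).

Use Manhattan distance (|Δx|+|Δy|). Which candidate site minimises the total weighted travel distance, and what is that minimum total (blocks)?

Total weighted distance at each candidate:
  North (8, 2): total = 630
  South (5, 18): total = 916
  East (20, 4): total = 1074
  West (12, 9): total = 826
  Central (18, 14): total = 1158
Minimum is at North with total 630 blocks.

North, total 630 blocks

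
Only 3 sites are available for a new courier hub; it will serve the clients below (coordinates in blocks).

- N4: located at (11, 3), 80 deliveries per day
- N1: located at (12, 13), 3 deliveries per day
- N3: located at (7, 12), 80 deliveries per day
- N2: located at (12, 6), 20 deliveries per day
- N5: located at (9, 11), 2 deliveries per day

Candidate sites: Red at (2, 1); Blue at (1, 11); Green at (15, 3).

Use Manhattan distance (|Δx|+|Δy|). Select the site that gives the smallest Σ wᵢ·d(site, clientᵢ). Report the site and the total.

Total weighted distance at each candidate:
  Red (2, 1): total = 2560
  Blue (1, 11): total = 2375
  Green (15, 3): total = 1867
Minimum is at Green with total 1867 blocks.

Green, total 1867 blocks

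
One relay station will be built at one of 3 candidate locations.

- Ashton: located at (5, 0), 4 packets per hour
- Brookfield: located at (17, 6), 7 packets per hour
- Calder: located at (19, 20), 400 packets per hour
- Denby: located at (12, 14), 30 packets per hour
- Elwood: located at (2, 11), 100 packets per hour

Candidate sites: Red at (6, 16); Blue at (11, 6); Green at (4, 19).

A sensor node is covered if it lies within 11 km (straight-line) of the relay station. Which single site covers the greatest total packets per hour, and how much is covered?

Blue, covering 141

Coverage radius r = 11 km; a point is covered iff (Δx)²+(Δy)² ≤ 11² = 121.
  Red (6, 16): covers {Denby, Elwood} → 130
  Blue (11, 6): covers {Ashton, Brookfield, Denby, Elwood} → 141
  Green (4, 19): covers {Denby, Elwood} → 130
Maximum coverage at Blue: 141 packets per hour.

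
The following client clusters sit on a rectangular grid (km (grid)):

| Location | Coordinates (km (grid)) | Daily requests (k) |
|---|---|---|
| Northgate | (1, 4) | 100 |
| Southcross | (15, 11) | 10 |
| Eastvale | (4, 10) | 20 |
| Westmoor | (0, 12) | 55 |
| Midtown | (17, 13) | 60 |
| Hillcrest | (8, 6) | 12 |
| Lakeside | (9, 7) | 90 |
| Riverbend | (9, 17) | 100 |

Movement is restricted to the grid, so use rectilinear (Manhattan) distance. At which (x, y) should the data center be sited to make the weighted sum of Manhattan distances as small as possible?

Manhattan distance separates: Σwᵢ(|x−xᵢ|+|y−yᵢ|) = Σwᵢ|x−xᵢ| + Σwᵢ|y−yᵢ|, so x and y are optimised independently as 1-D weighted medians.
Total weight W = 447; half = 223.5.
x-coordinate, sorted with cumulative weight:
  x=0 (Westmoor, w=55) cum 55
  x=1 (Northgate, w=100) cum 155
  x=4 (Eastvale, w=20) cum 175
  x=8 (Hillcrest, w=12) cum 187
  x=9 (Lakeside, w=90) cum 277  ← median
  x=9 (Riverbend, w=100) cum 377
  x=15 (Southcross, w=10) cum 387
  x=17 (Midtown, w=60) cum 447
⇒ x* = 9
y-coordinate, sorted with cumulative weight:
  y=4 (Northgate, w=100) cum 100
  y=6 (Hillcrest, w=12) cum 112
  y=7 (Lakeside, w=90) cum 202
  y=10 (Eastvale, w=20) cum 222
  y=11 (Southcross, w=10) cum 232  ← median
  y=12 (Westmoor, w=55) cum 287
  y=13 (Midtown, w=60) cum 347
  y=17 (Riverbend, w=100) cum 447
⇒ y* = 11

(9, 11)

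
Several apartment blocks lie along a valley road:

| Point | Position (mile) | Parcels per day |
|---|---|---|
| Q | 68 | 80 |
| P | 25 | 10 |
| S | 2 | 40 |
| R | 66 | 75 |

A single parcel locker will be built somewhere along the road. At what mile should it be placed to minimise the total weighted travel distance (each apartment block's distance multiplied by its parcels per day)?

For a sum of weighted absolute distances on a line, the optimum is the weighted median (not the mean). Total weight W = 205; half-weight = 102.5.
Sort by position and accumulate weight:
  mile 2 (S, w=40) → cum 40
  mile 25 (P, w=10) → cum 50
  mile 66 (R, w=75) → cum 125  ≥ 102.5 → median here
  mile 68 (Q, w=80) → cum 205
Optimal location: mile 66.

x = 66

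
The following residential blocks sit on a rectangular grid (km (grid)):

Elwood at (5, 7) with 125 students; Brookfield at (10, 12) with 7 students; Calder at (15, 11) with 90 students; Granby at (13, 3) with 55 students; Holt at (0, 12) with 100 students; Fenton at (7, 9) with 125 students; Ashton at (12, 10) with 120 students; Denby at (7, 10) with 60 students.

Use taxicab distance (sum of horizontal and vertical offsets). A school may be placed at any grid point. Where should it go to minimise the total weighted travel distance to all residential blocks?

Manhattan distance separates: Σwᵢ(|x−xᵢ|+|y−yᵢ|) = Σwᵢ|x−xᵢ| + Σwᵢ|y−yᵢ|, so x and y are optimised independently as 1-D weighted medians.
Total weight W = 682; half = 341.
x-coordinate, sorted with cumulative weight:
  x=0 (Holt, w=100) cum 100
  x=5 (Elwood, w=125) cum 225
  x=7 (Fenton, w=125) cum 350  ← median
  x=7 (Denby, w=60) cum 410
  x=10 (Brookfield, w=7) cum 417
  x=12 (Ashton, w=120) cum 537
  x=13 (Granby, w=55) cum 592
  x=15 (Calder, w=90) cum 682
⇒ x* = 7
y-coordinate, sorted with cumulative weight:
  y=3 (Granby, w=55) cum 55
  y=7 (Elwood, w=125) cum 180
  y=9 (Fenton, w=125) cum 305
  y=10 (Ashton, w=120) cum 425  ← median
  y=10 (Denby, w=60) cum 485
  y=11 (Calder, w=90) cum 575
  y=12 (Brookfield, w=7) cum 582
  y=12 (Holt, w=100) cum 682
⇒ y* = 10

(7, 10)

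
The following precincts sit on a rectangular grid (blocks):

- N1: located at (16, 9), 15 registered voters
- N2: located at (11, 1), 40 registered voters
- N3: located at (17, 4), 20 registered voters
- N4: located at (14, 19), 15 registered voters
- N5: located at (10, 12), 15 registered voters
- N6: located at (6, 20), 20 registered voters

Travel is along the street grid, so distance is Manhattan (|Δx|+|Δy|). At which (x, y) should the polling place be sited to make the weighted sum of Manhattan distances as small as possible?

(11, 9)

Manhattan distance separates: Σwᵢ(|x−xᵢ|+|y−yᵢ|) = Σwᵢ|x−xᵢ| + Σwᵢ|y−yᵢ|, so x and y are optimised independently as 1-D weighted medians.
Total weight W = 125; half = 62.5.
x-coordinate, sorted with cumulative weight:
  x=6 (N6, w=20) cum 20
  x=10 (N5, w=15) cum 35
  x=11 (N2, w=40) cum 75  ← median
  x=14 (N4, w=15) cum 90
  x=16 (N1, w=15) cum 105
  x=17 (N3, w=20) cum 125
⇒ x* = 11
y-coordinate, sorted with cumulative weight:
  y=1 (N2, w=40) cum 40
  y=4 (N3, w=20) cum 60
  y=9 (N1, w=15) cum 75  ← median
  y=12 (N5, w=15) cum 90
  y=19 (N4, w=15) cum 105
  y=20 (N6, w=20) cum 125
⇒ y* = 9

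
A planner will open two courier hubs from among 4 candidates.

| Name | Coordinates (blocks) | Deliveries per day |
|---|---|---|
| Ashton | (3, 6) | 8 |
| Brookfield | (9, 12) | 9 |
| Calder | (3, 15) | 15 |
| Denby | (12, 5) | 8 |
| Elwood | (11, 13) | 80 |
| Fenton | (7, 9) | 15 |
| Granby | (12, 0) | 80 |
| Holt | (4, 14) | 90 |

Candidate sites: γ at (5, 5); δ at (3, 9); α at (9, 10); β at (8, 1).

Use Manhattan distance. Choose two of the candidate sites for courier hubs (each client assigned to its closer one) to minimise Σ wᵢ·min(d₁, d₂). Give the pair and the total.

Evaluate every pair (each demand assigned to the nearer of the two):
  {α, β}: total = 1982
  {δ, β}: total = 2219
  {δ, α}: total = 2221
  {γ, α}: total = 2478
  {γ, δ}: total = 2771
  {γ, β}: total = 2869
Best pair: {α, β} with total 1982.

{α, β}, total 1982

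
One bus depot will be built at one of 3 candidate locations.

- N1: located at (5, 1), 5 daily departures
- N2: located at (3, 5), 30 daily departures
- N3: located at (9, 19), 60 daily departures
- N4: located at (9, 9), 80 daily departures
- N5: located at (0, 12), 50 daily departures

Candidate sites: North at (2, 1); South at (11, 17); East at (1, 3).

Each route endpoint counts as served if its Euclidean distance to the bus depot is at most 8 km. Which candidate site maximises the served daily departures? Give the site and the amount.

Coverage radius r = 8 km; a point is covered iff (Δx)²+(Δy)² ≤ 8² = 64.
  North (2, 1): covers {N1, N2} → 35
  South (11, 17): covers {N3} → 60
  East (1, 3): covers {N1, N2} → 35
Maximum coverage at South: 60 daily departures.

South, covering 60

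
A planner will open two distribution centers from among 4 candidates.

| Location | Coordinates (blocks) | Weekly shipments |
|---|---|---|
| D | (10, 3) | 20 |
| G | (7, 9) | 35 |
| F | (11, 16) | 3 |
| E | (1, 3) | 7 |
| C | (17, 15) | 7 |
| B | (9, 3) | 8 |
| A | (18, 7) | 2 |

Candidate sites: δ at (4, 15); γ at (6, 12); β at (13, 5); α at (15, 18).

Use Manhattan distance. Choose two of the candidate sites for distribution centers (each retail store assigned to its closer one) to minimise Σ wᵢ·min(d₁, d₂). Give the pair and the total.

{γ, β}, total 525

Evaluate every pair (each demand assigned to the nearer of the two):
  {γ, β}: total = 525
  {β, α}: total = 663
  {γ, α}: total = 675
  {δ, β}: total = 690
  {δ, γ}: total = 743
  {δ, α}: total = 997
Best pair: {γ, β} with total 525.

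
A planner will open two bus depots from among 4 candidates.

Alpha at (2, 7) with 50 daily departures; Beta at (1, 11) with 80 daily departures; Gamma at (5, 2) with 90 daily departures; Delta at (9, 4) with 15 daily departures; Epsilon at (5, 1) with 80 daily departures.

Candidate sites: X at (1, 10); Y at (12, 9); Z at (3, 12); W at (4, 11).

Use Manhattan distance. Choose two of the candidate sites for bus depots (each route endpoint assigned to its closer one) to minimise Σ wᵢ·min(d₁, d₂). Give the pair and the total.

{X, W}, total 2240

Evaluate every pair (each demand assigned to the nearer of the two):
  {X, W}: total = 2240
  {Y, W}: total = 2440
  {Z, W}: total = 2500
  {X, Y}: total = 2520
  {X, Z}: total = 2610
  {Y, Z}: total = 2780
Best pair: {X, W} with total 2240.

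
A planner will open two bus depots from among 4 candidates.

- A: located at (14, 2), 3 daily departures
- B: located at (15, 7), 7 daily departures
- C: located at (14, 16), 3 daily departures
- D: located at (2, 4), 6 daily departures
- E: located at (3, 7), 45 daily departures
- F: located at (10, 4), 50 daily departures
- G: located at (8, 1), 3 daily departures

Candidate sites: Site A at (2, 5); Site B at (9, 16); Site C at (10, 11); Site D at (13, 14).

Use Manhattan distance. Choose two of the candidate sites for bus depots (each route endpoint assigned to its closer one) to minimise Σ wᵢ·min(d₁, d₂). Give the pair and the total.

{Site A, Site C}, total 650

Evaluate every pair (each demand assigned to the nearer of the two):
  {Site A, Site C}: total = 650
  {Site A, Site D}: total = 732
  {Site A, Site B}: total = 786
  {Site C, Site D}: total = 1082
  {Site B, Site C}: total = 1088
  {Site B, Site D}: total = 1598
Best pair: {Site A, Site C} with total 650.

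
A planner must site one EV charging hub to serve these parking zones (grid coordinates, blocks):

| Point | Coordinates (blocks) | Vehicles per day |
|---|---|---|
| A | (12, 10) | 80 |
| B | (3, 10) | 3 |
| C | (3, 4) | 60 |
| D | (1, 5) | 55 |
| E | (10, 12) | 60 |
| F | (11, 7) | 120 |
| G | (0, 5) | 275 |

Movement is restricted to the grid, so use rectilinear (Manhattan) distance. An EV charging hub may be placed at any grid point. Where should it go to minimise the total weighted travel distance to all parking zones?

(1, 5)

Manhattan distance separates: Σwᵢ(|x−xᵢ|+|y−yᵢ|) = Σwᵢ|x−xᵢ| + Σwᵢ|y−yᵢ|, so x and y are optimised independently as 1-D weighted medians.
Total weight W = 653; half = 326.5.
x-coordinate, sorted with cumulative weight:
  x=0 (G, w=275) cum 275
  x=1 (D, w=55) cum 330  ← median
  x=3 (B, w=3) cum 333
  x=3 (C, w=60) cum 393
  x=10 (E, w=60) cum 453
  x=11 (F, w=120) cum 573
  x=12 (A, w=80) cum 653
⇒ x* = 1
y-coordinate, sorted with cumulative weight:
  y=4 (C, w=60) cum 60
  y=5 (D, w=55) cum 115
  y=5 (G, w=275) cum 390  ← median
  y=7 (F, w=120) cum 510
  y=10 (A, w=80) cum 590
  y=10 (B, w=3) cum 593
  y=12 (E, w=60) cum 653
⇒ y* = 5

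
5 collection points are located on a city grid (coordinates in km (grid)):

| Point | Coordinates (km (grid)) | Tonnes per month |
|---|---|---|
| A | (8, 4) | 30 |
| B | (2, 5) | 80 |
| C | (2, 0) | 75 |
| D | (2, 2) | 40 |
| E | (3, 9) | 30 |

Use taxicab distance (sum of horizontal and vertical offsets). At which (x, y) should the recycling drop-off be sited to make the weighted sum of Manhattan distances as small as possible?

(2, 4)

Manhattan distance separates: Σwᵢ(|x−xᵢ|+|y−yᵢ|) = Σwᵢ|x−xᵢ| + Σwᵢ|y−yᵢ|, so x and y are optimised independently as 1-D weighted medians.
Total weight W = 255; half = 127.5.
x-coordinate, sorted with cumulative weight:
  x=2 (B, w=80) cum 80
  x=2 (C, w=75) cum 155  ← median
  x=2 (D, w=40) cum 195
  x=3 (E, w=30) cum 225
  x=8 (A, w=30) cum 255
⇒ x* = 2
y-coordinate, sorted with cumulative weight:
  y=0 (C, w=75) cum 75
  y=2 (D, w=40) cum 115
  y=4 (A, w=30) cum 145  ← median
  y=5 (B, w=80) cum 225
  y=9 (E, w=30) cum 255
⇒ y* = 4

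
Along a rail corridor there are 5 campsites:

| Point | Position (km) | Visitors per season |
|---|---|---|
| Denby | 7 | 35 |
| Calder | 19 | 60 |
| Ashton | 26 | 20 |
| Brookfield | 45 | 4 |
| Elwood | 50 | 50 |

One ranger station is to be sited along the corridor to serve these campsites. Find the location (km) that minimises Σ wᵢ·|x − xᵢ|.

x = 19

For a sum of weighted absolute distances on a line, the optimum is the weighted median (not the mean). Total weight W = 169; half-weight = 84.5.
Sort by position and accumulate weight:
  km 7 (Denby, w=35) → cum 35
  km 19 (Calder, w=60) → cum 95  ≥ 84.5 → median here
  km 26 (Ashton, w=20) → cum 115
  km 45 (Brookfield, w=4) → cum 119
  km 50 (Elwood, w=50) → cum 169
Optimal location: km 19.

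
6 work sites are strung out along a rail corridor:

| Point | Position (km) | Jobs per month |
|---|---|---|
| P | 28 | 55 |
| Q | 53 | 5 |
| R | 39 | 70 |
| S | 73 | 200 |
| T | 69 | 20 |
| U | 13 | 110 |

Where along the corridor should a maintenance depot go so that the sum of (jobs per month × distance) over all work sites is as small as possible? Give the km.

For a sum of weighted absolute distances on a line, the optimum is the weighted median (not the mean). Total weight W = 460; half-weight = 230.
Sort by position and accumulate weight:
  km 13 (U, w=110) → cum 110
  km 28 (P, w=55) → cum 165
  km 39 (R, w=70) → cum 235  ≥ 230 → median here
  km 53 (Q, w=5) → cum 240
  km 69 (T, w=20) → cum 260
  km 73 (S, w=200) → cum 460
Optimal location: km 39.

x = 39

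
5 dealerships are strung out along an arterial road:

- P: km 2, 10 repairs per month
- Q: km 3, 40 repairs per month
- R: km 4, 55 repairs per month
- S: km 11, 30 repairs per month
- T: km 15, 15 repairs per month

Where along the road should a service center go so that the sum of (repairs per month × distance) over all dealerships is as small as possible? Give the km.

For a sum of weighted absolute distances on a line, the optimum is the weighted median (not the mean). Total weight W = 150; half-weight = 75.
Sort by position and accumulate weight:
  km 2 (P, w=10) → cum 10
  km 3 (Q, w=40) → cum 50
  km 4 (R, w=55) → cum 105  ≥ 75 → median here
  km 11 (S, w=30) → cum 135
  km 15 (T, w=15) → cum 150
Optimal location: km 4.

x = 4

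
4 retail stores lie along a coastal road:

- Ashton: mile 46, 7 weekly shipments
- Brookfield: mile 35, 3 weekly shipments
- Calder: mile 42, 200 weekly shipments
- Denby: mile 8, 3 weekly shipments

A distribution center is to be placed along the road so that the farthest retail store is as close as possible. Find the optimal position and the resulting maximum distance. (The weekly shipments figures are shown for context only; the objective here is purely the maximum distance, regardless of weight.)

The 1-center on a line is the midpoint of the two extreme points: leftmost at 8, rightmost at 46.
Optimal location = (8 + 46)/2 = 27; maximum distance = (46 − 8)/2 = 19.

location 27, max distance 19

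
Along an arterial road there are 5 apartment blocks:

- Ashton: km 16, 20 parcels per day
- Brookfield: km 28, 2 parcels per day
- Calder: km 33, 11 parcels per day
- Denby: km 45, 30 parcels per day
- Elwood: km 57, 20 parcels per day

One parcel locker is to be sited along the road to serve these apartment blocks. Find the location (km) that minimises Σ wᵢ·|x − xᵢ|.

x = 45

For a sum of weighted absolute distances on a line, the optimum is the weighted median (not the mean). Total weight W = 83; half-weight = 41.5.
Sort by position and accumulate weight:
  km 16 (Ashton, w=20) → cum 20
  km 28 (Brookfield, w=2) → cum 22
  km 33 (Calder, w=11) → cum 33
  km 45 (Denby, w=30) → cum 63  ≥ 41.5 → median here
  km 57 (Elwood, w=20) → cum 83
Optimal location: km 45.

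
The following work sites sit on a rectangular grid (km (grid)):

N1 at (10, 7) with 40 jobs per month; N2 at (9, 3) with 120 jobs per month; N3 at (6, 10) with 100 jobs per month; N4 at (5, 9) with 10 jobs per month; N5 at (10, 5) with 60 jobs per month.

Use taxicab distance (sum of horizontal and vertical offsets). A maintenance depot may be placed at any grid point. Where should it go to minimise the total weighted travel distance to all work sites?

Manhattan distance separates: Σwᵢ(|x−xᵢ|+|y−yᵢ|) = Σwᵢ|x−xᵢ| + Σwᵢ|y−yᵢ|, so x and y are optimised independently as 1-D weighted medians.
Total weight W = 330; half = 165.
x-coordinate, sorted with cumulative weight:
  x=5 (N4, w=10) cum 10
  x=6 (N3, w=100) cum 110
  x=9 (N2, w=120) cum 230  ← median
  x=10 (N1, w=40) cum 270
  x=10 (N5, w=60) cum 330
⇒ x* = 9
y-coordinate, sorted with cumulative weight:
  y=3 (N2, w=120) cum 120
  y=5 (N5, w=60) cum 180  ← median
  y=7 (N1, w=40) cum 220
  y=9 (N4, w=10) cum 230
  y=10 (N3, w=100) cum 330
⇒ y* = 5

(9, 5)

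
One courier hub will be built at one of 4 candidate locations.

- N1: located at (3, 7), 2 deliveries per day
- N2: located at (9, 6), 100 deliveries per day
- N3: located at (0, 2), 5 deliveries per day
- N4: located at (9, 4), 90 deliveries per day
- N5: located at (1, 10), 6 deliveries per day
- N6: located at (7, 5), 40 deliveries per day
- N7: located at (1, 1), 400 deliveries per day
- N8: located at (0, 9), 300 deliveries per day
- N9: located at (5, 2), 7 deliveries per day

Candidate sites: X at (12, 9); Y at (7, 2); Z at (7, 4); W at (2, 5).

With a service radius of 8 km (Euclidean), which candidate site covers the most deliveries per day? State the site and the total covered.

W, covering 950

Coverage radius r = 8 km; a point is covered iff (Δx)²+(Δy)² ≤ 8² = 64.
  X (12, 9): covers {N2, N4, N6} → 230
  Y (7, 2): covers {N1, N2, N3, N4, N6, N7, N9} → 644
  Z (7, 4): covers {N1, N2, N3, N4, N6, N7, N9} → 644
  W (2, 5): covers {N1, N2, N3, N4, N5, N6, N7, N8, N9} → 950
Maximum coverage at W: 950 deliveries per day.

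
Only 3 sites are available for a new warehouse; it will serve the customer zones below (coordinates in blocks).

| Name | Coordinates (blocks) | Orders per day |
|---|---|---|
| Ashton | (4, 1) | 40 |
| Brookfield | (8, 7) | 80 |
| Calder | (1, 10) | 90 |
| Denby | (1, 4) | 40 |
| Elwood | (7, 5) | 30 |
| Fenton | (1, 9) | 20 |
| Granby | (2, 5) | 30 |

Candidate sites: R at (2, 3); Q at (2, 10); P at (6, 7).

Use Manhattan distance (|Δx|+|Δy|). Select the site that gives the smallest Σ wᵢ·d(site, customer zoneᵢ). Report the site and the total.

Total weighted distance at each candidate:
  R (2, 3): total = 2170
  Q (2, 10): total = 2020
  P (6, 7): total = 1930
Minimum is at P with total 1930 blocks.

P, total 1930 blocks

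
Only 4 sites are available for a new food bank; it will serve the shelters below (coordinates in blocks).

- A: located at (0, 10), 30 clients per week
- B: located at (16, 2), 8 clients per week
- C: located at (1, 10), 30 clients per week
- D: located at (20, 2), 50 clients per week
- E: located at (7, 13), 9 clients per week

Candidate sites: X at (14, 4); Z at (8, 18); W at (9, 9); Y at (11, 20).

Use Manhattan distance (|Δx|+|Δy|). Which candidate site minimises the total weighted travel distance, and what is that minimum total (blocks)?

W, total 1636 blocks

Total weighted distance at each candidate:
  X (14, 4): total = 1746
  Z (8, 18): total = 2576
  W (9, 9): total = 1636
  Y (11, 20): total = 2863
Minimum is at W with total 1636 blocks.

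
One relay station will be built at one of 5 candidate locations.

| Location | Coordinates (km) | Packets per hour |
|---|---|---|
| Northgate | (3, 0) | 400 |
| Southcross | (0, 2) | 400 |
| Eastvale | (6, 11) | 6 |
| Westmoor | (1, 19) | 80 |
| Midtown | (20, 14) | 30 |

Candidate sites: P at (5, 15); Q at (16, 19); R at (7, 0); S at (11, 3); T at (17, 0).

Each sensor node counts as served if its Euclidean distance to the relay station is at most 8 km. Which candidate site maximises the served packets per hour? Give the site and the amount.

R, covering 800

Coverage radius r = 8 km; a point is covered iff (Δx)²+(Δy)² ≤ 8² = 64.
  P (5, 15): covers {Eastvale, Westmoor} → 86
  Q (16, 19): covers {Midtown} → 30
  R (7, 0): covers {Northgate, Southcross} → 800
  S (11, 3): covers {none} → 0
  T (17, 0): covers {none} → 0
Maximum coverage at R: 800 packets per hour.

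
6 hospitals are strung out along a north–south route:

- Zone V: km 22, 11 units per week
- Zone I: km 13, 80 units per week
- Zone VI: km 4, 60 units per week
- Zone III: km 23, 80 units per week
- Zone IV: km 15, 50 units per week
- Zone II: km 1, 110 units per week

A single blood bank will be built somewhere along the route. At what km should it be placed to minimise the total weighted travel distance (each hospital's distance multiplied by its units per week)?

x = 13

For a sum of weighted absolute distances on a line, the optimum is the weighted median (not the mean). Total weight W = 391; half-weight = 195.5.
Sort by position and accumulate weight:
  km 1 (Zone II, w=110) → cum 110
  km 4 (Zone VI, w=60) → cum 170
  km 13 (Zone I, w=80) → cum 250  ≥ 195.5 → median here
  km 15 (Zone IV, w=50) → cum 300
  km 22 (Zone V, w=11) → cum 311
  km 23 (Zone III, w=80) → cum 391
Optimal location: km 13.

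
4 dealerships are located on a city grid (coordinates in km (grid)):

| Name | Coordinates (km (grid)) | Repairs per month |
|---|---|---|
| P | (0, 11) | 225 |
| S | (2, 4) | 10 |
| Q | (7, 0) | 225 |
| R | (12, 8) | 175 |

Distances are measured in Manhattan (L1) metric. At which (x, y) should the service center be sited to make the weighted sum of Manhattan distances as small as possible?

(7, 8)

Manhattan distance separates: Σwᵢ(|x−xᵢ|+|y−yᵢ|) = Σwᵢ|x−xᵢ| + Σwᵢ|y−yᵢ|, so x and y are optimised independently as 1-D weighted medians.
Total weight W = 635; half = 317.5.
x-coordinate, sorted with cumulative weight:
  x=0 (P, w=225) cum 225
  x=2 (S, w=10) cum 235
  x=7 (Q, w=225) cum 460  ← median
  x=12 (R, w=175) cum 635
⇒ x* = 7
y-coordinate, sorted with cumulative weight:
  y=0 (Q, w=225) cum 225
  y=4 (S, w=10) cum 235
  y=8 (R, w=175) cum 410  ← median
  y=11 (P, w=225) cum 635
⇒ y* = 8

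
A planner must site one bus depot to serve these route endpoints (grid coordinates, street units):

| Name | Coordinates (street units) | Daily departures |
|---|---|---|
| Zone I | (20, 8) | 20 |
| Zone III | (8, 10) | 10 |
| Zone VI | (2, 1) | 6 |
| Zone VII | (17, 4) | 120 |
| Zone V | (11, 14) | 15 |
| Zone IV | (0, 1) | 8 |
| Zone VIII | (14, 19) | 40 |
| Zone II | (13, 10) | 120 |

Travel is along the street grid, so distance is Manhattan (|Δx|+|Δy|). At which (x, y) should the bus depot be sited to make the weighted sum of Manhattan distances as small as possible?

Manhattan distance separates: Σwᵢ(|x−xᵢ|+|y−yᵢ|) = Σwᵢ|x−xᵢ| + Σwᵢ|y−yᵢ|, so x and y are optimised independently as 1-D weighted medians.
Total weight W = 339; half = 169.5.
x-coordinate, sorted with cumulative weight:
  x=0 (Zone IV, w=8) cum 8
  x=2 (Zone VI, w=6) cum 14
  x=8 (Zone III, w=10) cum 24
  x=11 (Zone V, w=15) cum 39
  x=13 (Zone II, w=120) cum 159
  x=14 (Zone VIII, w=40) cum 199  ← median
  x=17 (Zone VII, w=120) cum 319
  x=20 (Zone I, w=20) cum 339
⇒ x* = 14
y-coordinate, sorted with cumulative weight:
  y=1 (Zone VI, w=6) cum 6
  y=1 (Zone IV, w=8) cum 14
  y=4 (Zone VII, w=120) cum 134
  y=8 (Zone I, w=20) cum 154
  y=10 (Zone III, w=10) cum 164
  y=10 (Zone II, w=120) cum 284  ← median
  y=14 (Zone V, w=15) cum 299
  y=19 (Zone VIII, w=40) cum 339
⇒ y* = 10

(14, 10)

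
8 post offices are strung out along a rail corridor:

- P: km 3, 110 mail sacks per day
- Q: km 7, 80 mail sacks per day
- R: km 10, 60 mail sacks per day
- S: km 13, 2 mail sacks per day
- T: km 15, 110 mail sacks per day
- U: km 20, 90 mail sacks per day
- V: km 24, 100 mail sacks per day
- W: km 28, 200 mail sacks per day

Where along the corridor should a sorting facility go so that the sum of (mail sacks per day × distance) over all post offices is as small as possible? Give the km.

For a sum of weighted absolute distances on a line, the optimum is the weighted median (not the mean). Total weight W = 752; half-weight = 376.
Sort by position and accumulate weight:
  km 3 (P, w=110) → cum 110
  km 7 (Q, w=80) → cum 190
  km 10 (R, w=60) → cum 250
  km 13 (S, w=2) → cum 252
  km 15 (T, w=110) → cum 362
  km 20 (U, w=90) → cum 452  ≥ 376 → median here
  km 24 (V, w=100) → cum 552
  km 28 (W, w=200) → cum 752
Optimal location: km 20.

x = 20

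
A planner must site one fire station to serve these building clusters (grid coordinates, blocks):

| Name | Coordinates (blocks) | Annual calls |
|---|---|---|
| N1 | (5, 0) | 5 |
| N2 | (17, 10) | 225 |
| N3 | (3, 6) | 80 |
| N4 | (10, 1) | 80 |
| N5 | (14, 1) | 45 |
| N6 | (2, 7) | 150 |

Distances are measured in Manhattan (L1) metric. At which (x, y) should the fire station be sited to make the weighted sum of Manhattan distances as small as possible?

Manhattan distance separates: Σwᵢ(|x−xᵢ|+|y−yᵢ|) = Σwᵢ|x−xᵢ| + Σwᵢ|y−yᵢ|, so x and y are optimised independently as 1-D weighted medians.
Total weight W = 585; half = 292.5.
x-coordinate, sorted with cumulative weight:
  x=2 (N6, w=150) cum 150
  x=3 (N3, w=80) cum 230
  x=5 (N1, w=5) cum 235
  x=10 (N4, w=80) cum 315  ← median
  x=14 (N5, w=45) cum 360
  x=17 (N2, w=225) cum 585
⇒ x* = 10
y-coordinate, sorted with cumulative weight:
  y=0 (N1, w=5) cum 5
  y=1 (N4, w=80) cum 85
  y=1 (N5, w=45) cum 130
  y=6 (N3, w=80) cum 210
  y=7 (N6, w=150) cum 360  ← median
  y=10 (N2, w=225) cum 585
⇒ y* = 7

(10, 7)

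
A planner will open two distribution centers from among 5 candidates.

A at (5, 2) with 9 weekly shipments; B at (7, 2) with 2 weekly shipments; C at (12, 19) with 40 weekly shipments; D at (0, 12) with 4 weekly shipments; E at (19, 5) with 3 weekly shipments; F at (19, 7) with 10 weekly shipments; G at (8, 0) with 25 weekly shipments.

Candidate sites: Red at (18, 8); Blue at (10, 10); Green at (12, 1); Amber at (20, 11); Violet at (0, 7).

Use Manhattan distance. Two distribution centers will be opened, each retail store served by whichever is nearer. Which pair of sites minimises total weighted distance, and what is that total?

Evaluate every pair (each demand assigned to the nearer of the two):
  {Blue, Green}: total = 850
  {Red, Blue}: total = 959
  {Blue, Amber}: total = 998
  {Green, Amber}: total = 1004
  {Red, Green}: total = 1009
  {Blue, Violet}: total = 1034
  {Green, Violet}: total = 1112
  {Amber, Violet}: total = 1220
  {Red, Violet}: total = 1221
  {Red, Amber}: total = 1411
Best pair: {Blue, Green} with total 850.

{Blue, Green}, total 850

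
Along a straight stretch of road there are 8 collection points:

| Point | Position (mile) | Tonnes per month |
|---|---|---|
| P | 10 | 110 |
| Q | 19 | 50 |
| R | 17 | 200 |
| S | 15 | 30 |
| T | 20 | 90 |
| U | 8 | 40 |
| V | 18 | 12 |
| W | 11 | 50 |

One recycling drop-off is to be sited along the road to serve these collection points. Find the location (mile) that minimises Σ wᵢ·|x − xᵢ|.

x = 17

For a sum of weighted absolute distances on a line, the optimum is the weighted median (not the mean). Total weight W = 582; half-weight = 291.
Sort by position and accumulate weight:
  mile 8 (U, w=40) → cum 40
  mile 10 (P, w=110) → cum 150
  mile 11 (W, w=50) → cum 200
  mile 15 (S, w=30) → cum 230
  mile 17 (R, w=200) → cum 430  ≥ 291 → median here
  mile 18 (V, w=12) → cum 442
  mile 19 (Q, w=50) → cum 492
  mile 20 (T, w=90) → cum 582
Optimal location: mile 17.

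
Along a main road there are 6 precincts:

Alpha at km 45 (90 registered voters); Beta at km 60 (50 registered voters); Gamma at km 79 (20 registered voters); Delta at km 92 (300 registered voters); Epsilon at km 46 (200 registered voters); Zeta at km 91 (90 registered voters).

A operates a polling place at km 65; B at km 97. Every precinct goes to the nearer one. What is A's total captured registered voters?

360

The indifferent point is the midpoint (65+97)/2 = 81; precincts left of it (closer to A at 65) go to A, those right go to B.
  Alpha at 45 (w=90) → A
  Epsilon at 46 (w=200) → A
  Beta at 60 (w=50) → A
  Gamma at 79 (w=20) → A
  Zeta at 91 (w=90) → B
  Delta at 92 (w=300) → B
A captures 360; B captures 390.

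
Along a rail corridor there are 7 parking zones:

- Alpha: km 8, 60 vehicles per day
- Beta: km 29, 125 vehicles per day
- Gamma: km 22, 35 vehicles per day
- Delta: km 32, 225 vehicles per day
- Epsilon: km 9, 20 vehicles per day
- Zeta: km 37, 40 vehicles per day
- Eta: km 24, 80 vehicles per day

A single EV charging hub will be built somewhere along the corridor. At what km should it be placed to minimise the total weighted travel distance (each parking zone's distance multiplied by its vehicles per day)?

For a sum of weighted absolute distances on a line, the optimum is the weighted median (not the mean). Total weight W = 585; half-weight = 292.5.
Sort by position and accumulate weight:
  km 8 (Alpha, w=60) → cum 60
  km 9 (Epsilon, w=20) → cum 80
  km 22 (Gamma, w=35) → cum 115
  km 24 (Eta, w=80) → cum 195
  km 29 (Beta, w=125) → cum 320  ≥ 292.5 → median here
  km 32 (Delta, w=225) → cum 545
  km 37 (Zeta, w=40) → cum 585
Optimal location: km 29.

x = 29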